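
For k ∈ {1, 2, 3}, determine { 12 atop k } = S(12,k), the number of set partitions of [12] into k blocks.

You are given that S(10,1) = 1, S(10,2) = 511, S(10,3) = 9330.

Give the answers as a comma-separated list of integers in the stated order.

r11: T_11,1=1×1+0=1; T_11,2=2×511+1=1023; T_11,3=3×9330+511=28501
r12: T_12,1=1×1+0=1; T_12,2=2×1023+1=2047; T_12,3=3×28501+1023=86526
Read S(12,1) = 1, S(12,2) = 2047, S(12,3) = 86526.

1, 2047, 86526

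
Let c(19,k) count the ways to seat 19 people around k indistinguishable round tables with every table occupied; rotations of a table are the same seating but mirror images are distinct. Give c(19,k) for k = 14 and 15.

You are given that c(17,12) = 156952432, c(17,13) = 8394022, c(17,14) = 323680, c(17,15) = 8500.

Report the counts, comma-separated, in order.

r18: T_18,13=17×8394022+156952432=299650806; T_18,14=17×323680+8394022=13896582; T_18,15=17×8500+323680=468180
r19: T_19,14=18×13896582+299650806=549789282; T_19,15=18×468180+13896582=22323822
Read c(19,14) = 549789282, c(19,15) = 22323822.

549789282, 22323822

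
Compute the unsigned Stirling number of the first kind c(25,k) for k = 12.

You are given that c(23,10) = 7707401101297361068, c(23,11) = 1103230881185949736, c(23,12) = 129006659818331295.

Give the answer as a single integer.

i=24: T(24,11)=7707401101297361068+23·1103230881185949736=33081711368574204996 | T(24,12)=1103230881185949736+23·129006659818331295=4070384057007569521
i=25: T(25,12)=33081711368574204996+24·4070384057007569521=130770928736755873500
Read c(25,12) = 130770928736755873500.

130770928736755873500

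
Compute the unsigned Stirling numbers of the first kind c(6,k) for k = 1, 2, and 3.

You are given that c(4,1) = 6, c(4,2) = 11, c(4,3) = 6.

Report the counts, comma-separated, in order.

120, 274, 225

[5] T[5,1]:4*6+0=24 · T[5,2]:4*11+6=50 · T[5,3]:4*6+11=35
[6] T[6,1]:5*24+0=120 · T[6,2]:5*50+24=274 · T[6,3]:5*35+50=225
Read c(6,1) = 120, c(6,2) = 274, c(6,3) = 225.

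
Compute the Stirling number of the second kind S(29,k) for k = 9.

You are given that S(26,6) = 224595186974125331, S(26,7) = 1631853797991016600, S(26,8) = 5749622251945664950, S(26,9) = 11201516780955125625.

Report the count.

[27] T[27,7]:7*1631853797991016600+224595186974125331=11647571772911241531 · T[27,8]:8*5749622251945664950+1631853797991016600=47628831813556336200 · T[27,9]:9*11201516780955125625+5749622251945664950=106563273280541795575
[28] T[28,8]:8*47628831813556336200+11647571772911241531=392678226281361931131 · T[28,9]:9*106563273280541795575+47628831813556336200=1006698291338432496375
[29] T[29,9]:9*1006698291338432496375+392678226281361931131=9452962848327254398506
Read S(29,9) = 9452962848327254398506.

9452962848327254398506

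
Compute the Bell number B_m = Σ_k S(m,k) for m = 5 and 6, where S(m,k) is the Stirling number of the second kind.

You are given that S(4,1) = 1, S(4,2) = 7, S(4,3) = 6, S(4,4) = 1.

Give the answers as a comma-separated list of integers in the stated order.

52, 203

row 5: T[5][1]=1·1+0=1  T[5][2]=2·7+1=15  T[5][3]=3·6+7=25  T[5][4]=4·1+6=10  T[5][5]=5·0+1=1
row 6: T[6][1]=1·1+0=1  T[6][2]=2·15+1=31  T[6][3]=3·25+15=90  T[6][4]=4·10+25=65  T[6][5]=5·1+10=15  T[6][6]=6·0+1=1
B_5 = ΣS(5,k) = 1+15+25+10+1 = 52
B_6 = ΣS(6,k) = 1+31+90+65+15+1 = 203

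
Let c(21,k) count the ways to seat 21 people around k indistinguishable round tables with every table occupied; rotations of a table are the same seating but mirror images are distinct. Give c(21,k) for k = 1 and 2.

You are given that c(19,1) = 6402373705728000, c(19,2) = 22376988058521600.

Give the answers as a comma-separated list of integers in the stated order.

[20] T[20,1]:19*6402373705728000+0=121645100408832000 · T[20,2]:19*22376988058521600+6402373705728000=431565146817638400
[21] T[21,1]:20*121645100408832000+0=2432902008176640000 · T[21,2]:20*431565146817638400+121645100408832000=8752948036761600000
Read c(21,1) = 2432902008176640000, c(21,2) = 8752948036761600000.

2432902008176640000, 8752948036761600000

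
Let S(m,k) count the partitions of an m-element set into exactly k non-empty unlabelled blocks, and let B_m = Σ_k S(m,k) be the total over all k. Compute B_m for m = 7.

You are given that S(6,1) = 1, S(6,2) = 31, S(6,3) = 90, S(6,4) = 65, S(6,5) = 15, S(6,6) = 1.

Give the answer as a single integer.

[7] T[7,1]:1*1+0=1 · T[7,2]:2*31+1=63 · T[7,3]:3*90+31=301 · T[7,4]:4*65+90=350 · T[7,5]:5*15+65=140 · T[7,6]:6*1+15=21 · T[7,7]:7*0+1=1
B_7 = ΣS(7,k) = 1+63+301+350+140+21+1 = 877

877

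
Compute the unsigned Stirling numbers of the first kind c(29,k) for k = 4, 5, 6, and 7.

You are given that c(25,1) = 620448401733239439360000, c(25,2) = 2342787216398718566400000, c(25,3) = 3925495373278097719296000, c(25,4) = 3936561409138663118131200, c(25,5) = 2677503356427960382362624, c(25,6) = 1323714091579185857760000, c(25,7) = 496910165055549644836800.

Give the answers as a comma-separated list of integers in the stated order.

2236045380156380112643362816000, 1625014498326371300452283596800, 866422974395414742142363398144, 354237722035840197377888292864

i=26: T(26,1)=0+25·620448401733239439360000=15511210043330985984000000 | T(26,2)=620448401733239439360000+25·2342787216398718566400000=59190128811701203599360000 | T(26,3)=2342787216398718566400000+25·3925495373278097719296000=100480171548351161548800000 | T(26,4)=3925495373278097719296000+25·3936561409138663118131200=102339530601744675672576000 | T(26,5)=3936561409138663118131200+25·2677503356427960382362624=70874145319837672677196800 | T(26,6)=2677503356427960382362624+25·1323714091579185857760000=35770355645907606826362624 | T(26,7)=1323714091579185857760000+25·496910165055549644836800=13746468217967926978680000
i=27: T(27,2)=15511210043330985984000000+26·59190128811701203599360000=1554454559147562279567360000 | T(27,3)=59190128811701203599360000+26·100480171548351161548800000=2671674589068831403868160000 | T(27,4)=100480171548351161548800000+26·102339530601744675672576000=2761307967193712729035776000 | T(27,5)=102339530601744675672576000+26·70874145319837672677196800=1945067308917524165279692800 | T(27,6)=70874145319837672677196800+26·35770355645907606826362624=1000903392113435450162625024 | T(27,7)=35770355645907606826362624+26·13746468217967926978680000=393178529313073708272042624
i=28: T(28,3)=1554454559147562279567360000+27·2671674589068831403868160000=73689668464006010184007680000 | T(28,4)=2671674589068831403868160000+27·2761307967193712729035776000=77226989703299075087834112000 | T(28,5)=2761307967193712729035776000+27·1945067308917524165279692800=55278125307966865191587481600 | T(28,6)=1945067308917524165279692800+27·1000903392113435450162625024=28969458895980281319670568448 | T(28,7)=1000903392113435450162625024+27·393178529313073708272042624=11616723683566425573507775872
i=29: T(29,4)=73689668464006010184007680000+28·77226989703299075087834112000=2236045380156380112643362816000 | T(29,5)=77226989703299075087834112000+28·55278125307966865191587481600=1625014498326371300452283596800 | T(29,6)=55278125307966865191587481600+28·28969458895980281319670568448=866422974395414742142363398144 | T(29,7)=28969458895980281319670568448+28·11616723683566425573507775872=354237722035840197377888292864
Read c(29,4) = 2236045380156380112643362816000, c(29,5) = 1625014498326371300452283596800, c(29,6) = 866422974395414742142363398144, c(29,7) = 354237722035840197377888292864.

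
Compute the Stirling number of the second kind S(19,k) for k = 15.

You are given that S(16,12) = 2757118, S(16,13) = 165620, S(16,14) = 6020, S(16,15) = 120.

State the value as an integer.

r17: T_17,13=13×165620+2757118=4910178; T_17,14=14×6020+165620=249900; T_17,15=15×120+6020=7820
r18: T_18,14=14×249900+4910178=8408778; T_18,15=15×7820+249900=367200
r19: T_19,15=15×367200+8408778=13916778
Read S(19,15) = 13916778.

13916778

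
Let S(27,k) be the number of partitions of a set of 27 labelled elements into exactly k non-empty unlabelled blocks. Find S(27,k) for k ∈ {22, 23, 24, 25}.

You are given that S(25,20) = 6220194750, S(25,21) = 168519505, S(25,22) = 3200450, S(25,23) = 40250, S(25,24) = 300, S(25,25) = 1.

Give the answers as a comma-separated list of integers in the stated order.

@26  (26,21):168519505·21+6220194750→9759104355, (26,22):3200450·22+168519505→238929405, (26,23):40250·23+3200450→4126200, (26,24):300·24+40250→47450, (26,25):1·25+300→325
@27  (27,22):238929405·22+9759104355→15015551265, (27,23):4126200·23+238929405→333832005, (27,24):47450·24+4126200→5265000, (27,25):325·25+47450→55575
Read S(27,22) = 15015551265, S(27,23) = 333832005, S(27,24) = 5265000, S(27,25) = 55575.

15015551265, 333832005, 5265000, 55575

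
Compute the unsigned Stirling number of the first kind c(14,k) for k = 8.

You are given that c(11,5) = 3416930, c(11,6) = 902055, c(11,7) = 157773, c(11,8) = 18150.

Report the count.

135036473

row 12: T[12][6]=11·902055+3416930=13339535  T[12][7]=11·157773+902055=2637558  T[12][8]=11·18150+157773=357423
row 13: T[13][7]=12·2637558+13339535=44990231  T[13][8]=12·357423+2637558=6926634
row 14: T[14][8]=13·6926634+44990231=135036473
Read c(14,8) = 135036473.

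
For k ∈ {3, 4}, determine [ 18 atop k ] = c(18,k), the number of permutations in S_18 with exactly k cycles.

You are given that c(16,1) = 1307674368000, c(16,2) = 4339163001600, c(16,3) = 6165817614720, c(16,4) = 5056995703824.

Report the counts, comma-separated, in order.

1821602444624640, 1583313975727488

r17: T_17,2=16×4339163001600+1307674368000=70734282393600; T_17,3=16×6165817614720+4339163001600=102992244837120; T_17,4=16×5056995703824+6165817614720=87077748875904
r18: T_18,3=17×102992244837120+70734282393600=1821602444624640; T_18,4=17×87077748875904+102992244837120=1583313975727488
Read c(18,3) = 1821602444624640, c(18,4) = 1583313975727488.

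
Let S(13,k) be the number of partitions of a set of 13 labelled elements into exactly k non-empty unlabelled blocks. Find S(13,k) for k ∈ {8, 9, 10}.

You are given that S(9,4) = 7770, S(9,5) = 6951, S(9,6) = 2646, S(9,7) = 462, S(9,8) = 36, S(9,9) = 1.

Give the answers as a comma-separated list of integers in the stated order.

1899612, 359502, 39325

r10: T_10,5=5×6951+7770=42525; T_10,6=6×2646+6951=22827; T_10,7=7×462+2646=5880; T_10,8=8×36+462=750; T_10,9=9×1+36=45; T_10,10=10×0+1=1
r11: T_11,6=6×22827+42525=179487; T_11,7=7×5880+22827=63987; T_11,8=8×750+5880=11880; T_11,9=9×45+750=1155; T_11,10=10×1+45=55
r12: T_12,7=7×63987+179487=627396; T_12,8=8×11880+63987=159027; T_12,9=9×1155+11880=22275; T_12,10=10×55+1155=1705
r13: T_13,8=8×159027+627396=1899612; T_13,9=9×22275+159027=359502; T_13,10=10×1705+22275=39325
Read S(13,8) = 1899612, S(13,9) = 359502, S(13,10) = 39325.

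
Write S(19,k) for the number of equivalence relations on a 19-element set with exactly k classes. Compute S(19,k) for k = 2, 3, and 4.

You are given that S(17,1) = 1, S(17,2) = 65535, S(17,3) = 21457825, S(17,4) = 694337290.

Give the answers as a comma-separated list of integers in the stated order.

262143, 193448101, 11259666950

r18: T_18,1=1×1+0=1; T_18,2=2×65535+1=131071; T_18,3=3×21457825+65535=64439010; T_18,4=4×694337290+21457825=2798806985
r19: T_19,2=2×131071+1=262143; T_19,3=3×64439010+131071=193448101; T_19,4=4×2798806985+64439010=11259666950
Read S(19,2) = 262143, S(19,3) = 193448101, S(19,4) = 11259666950.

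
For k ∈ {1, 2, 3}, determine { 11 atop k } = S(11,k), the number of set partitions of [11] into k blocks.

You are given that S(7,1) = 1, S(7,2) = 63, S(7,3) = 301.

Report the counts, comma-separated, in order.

r8: T_8,1=1×1+0=1; T_8,2=2×63+1=127; T_8,3=3×301+63=966
r9: T_9,1=1×1+0=1; T_9,2=2×127+1=255; T_9,3=3×966+127=3025
r10: T_10,1=1×1+0=1; T_10,2=2×255+1=511; T_10,3=3×3025+255=9330
r11: T_11,1=1×1+0=1; T_11,2=2×511+1=1023; T_11,3=3×9330+511=28501
Read S(11,1) = 1, S(11,2) = 1023, S(11,3) = 28501.

1, 1023, 28501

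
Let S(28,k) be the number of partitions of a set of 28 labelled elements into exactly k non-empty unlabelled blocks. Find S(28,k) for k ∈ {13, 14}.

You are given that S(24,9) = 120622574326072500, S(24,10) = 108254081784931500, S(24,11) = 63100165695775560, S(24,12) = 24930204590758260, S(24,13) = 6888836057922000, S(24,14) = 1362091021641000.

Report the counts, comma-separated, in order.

451512851236272407400, 148782988064375309400

row 25: T[25][10]=10·108254081784931500+120622574326072500=1203163392175387500  T[25][11]=11·63100165695775560+108254081784931500=802355904438462660  T[25][12]=12·24930204590758260+63100165695775560=362262620784874680  T[25][13]=13·6888836057922000+24930204590758260=114485073343744260  T[25][14]=14·1362091021641000+6888836057922000=25958110360896000
row 26: T[26][11]=11·802355904438462660+1203163392175387500=10029078340998476760  T[26][12]=12·362262620784874680+802355904438462660=5149507353856958820  T[26][13]=13·114485073343744260+362262620784874680=1850568574253550060  T[26][14]=14·25958110360896000+114485073343744260=477898618396288260
row 27: T[27][12]=12·5149507353856958820+10029078340998476760=71823166587281982600  T[27][13]=13·1850568574253550060+5149507353856958820=29206898819153109600  T[27][14]=14·477898618396288260+1850568574253550060=8541149231801585700
row 28: T[28][13]=13·29206898819153109600+71823166587281982600=451512851236272407400  T[28][14]=14·8541149231801585700+29206898819153109600=148782988064375309400
Read S(28,13) = 451512851236272407400, S(28,14) = 148782988064375309400.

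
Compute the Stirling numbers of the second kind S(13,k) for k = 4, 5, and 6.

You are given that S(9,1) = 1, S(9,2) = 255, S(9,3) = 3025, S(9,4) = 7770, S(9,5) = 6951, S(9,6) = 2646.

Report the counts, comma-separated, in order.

i=10: T(10,1)=0+1·1=1 | T(10,2)=1+2·255=511 | T(10,3)=255+3·3025=9330 | T(10,4)=3025+4·7770=34105 | T(10,5)=7770+5·6951=42525 | T(10,6)=6951+6·2646=22827
i=11: T(11,2)=1+2·511=1023 | T(11,3)=511+3·9330=28501 | T(11,4)=9330+4·34105=145750 | T(11,5)=34105+5·42525=246730 | T(11,6)=42525+6·22827=179487
i=12: T(12,3)=1023+3·28501=86526 | T(12,4)=28501+4·145750=611501 | T(12,5)=145750+5·246730=1379400 | T(12,6)=246730+6·179487=1323652
i=13: T(13,4)=86526+4·611501=2532530 | T(13,5)=611501+5·1379400=7508501 | T(13,6)=1379400+6·1323652=9321312
Read S(13,4) = 2532530, S(13,5) = 7508501, S(13,6) = 9321312.

2532530, 7508501, 9321312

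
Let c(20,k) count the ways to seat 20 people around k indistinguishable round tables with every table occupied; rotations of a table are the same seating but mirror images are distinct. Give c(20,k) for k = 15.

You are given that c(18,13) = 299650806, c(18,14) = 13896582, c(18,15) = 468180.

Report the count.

row 19: T[19][14]=18·13896582+299650806=549789282  T[19][15]=18·468180+13896582=22323822
row 20: T[20][15]=19·22323822+549789282=973941900
Read c(20,15) = 973941900.

973941900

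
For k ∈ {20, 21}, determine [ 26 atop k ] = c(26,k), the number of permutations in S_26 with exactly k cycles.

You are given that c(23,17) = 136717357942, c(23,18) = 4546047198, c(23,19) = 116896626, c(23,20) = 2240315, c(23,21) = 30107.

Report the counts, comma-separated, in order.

r24: T_24,18=23×4546047198+136717357942=241276443496; T_24,19=23×116896626+4546047198=7234669596; T_24,20=23×2240315+116896626=168423871; T_24,21=23×30107+2240315=2932776
r25: T_25,19=24×7234669596+241276443496=414908513800; T_25,20=24×168423871+7234669596=11276842500; T_25,21=24×2932776+168423871=238810495
r26: T_26,20=25×11276842500+414908513800=696829576300; T_26,21=25×238810495+11276842500=17247104875
Read c(26,20) = 696829576300, c(26,21) = 17247104875.

696829576300, 17247104875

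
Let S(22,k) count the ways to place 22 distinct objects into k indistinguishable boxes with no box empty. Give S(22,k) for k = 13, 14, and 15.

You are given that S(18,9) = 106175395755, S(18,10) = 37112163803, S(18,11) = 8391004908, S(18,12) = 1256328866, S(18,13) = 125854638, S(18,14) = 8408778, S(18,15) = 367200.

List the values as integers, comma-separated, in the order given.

row 19: T[19][10]=10·37112163803+106175395755=477297033785  T[19][11]=11·8391004908+37112163803=129413217791  T[19][12]=12·1256328866+8391004908=23466951300  T[19][13]=13·125854638+1256328866=2892439160  T[19][14]=14·8408778+125854638=243577530  T[19][15]=15·367200+8408778=13916778
row 20: T[20][11]=11·129413217791+477297033785=1900842429486  T[20][12]=12·23466951300+129413217791=411016633391  T[20][13]=13·2892439160+23466951300=61068660380  T[20][14]=14·243577530+2892439160=6302524580  T[20][15]=15·13916778+243577530=452329200
row 21: T[21][12]=12·411016633391+1900842429486=6833042030178  T[21][13]=13·61068660380+411016633391=1204909218331  T[21][14]=14·6302524580+61068660380=149304004500  T[21][15]=15·452329200+6302524580=13087462580
row 22: T[22][13]=13·1204909218331+6833042030178=22496861868481  T[22][14]=14·149304004500+1204909218331=3295165281331  T[22][15]=15·13087462580+149304004500=345615943200
Read S(22,13) = 22496861868481, S(22,14) = 3295165281331, S(22,15) = 345615943200.

22496861868481, 3295165281331, 345615943200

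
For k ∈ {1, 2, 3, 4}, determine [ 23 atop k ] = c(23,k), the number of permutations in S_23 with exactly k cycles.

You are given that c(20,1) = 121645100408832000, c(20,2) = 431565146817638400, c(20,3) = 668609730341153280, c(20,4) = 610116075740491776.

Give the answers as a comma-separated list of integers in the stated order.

r21: T_21,1=20×121645100408832000+0=2432902008176640000; T_21,2=20×431565146817638400+121645100408832000=8752948036761600000; T_21,3=20×668609730341153280+431565146817638400=13803759753640704000; T_21,4=20×610116075740491776+668609730341153280=12870931245150988800
r22: T_22,1=21×2432902008176640000+0=51090942171709440000; T_22,2=21×8752948036761600000+2432902008176640000=186244810780170240000; T_22,3=21×13803759753640704000+8752948036761600000=298631902863216384000; T_22,4=21×12870931245150988800+13803759753640704000=284093315901811468800
r23: T_23,1=22×51090942171709440000+0=1124000727777607680000; T_23,2=22×186244810780170240000+51090942171709440000=4148476779335454720000; T_23,3=22×298631902863216384000+186244810780170240000=6756146673770930688000; T_23,4=22×284093315901811468800+298631902863216384000=6548684852703068697600
Read c(23,1) = 1124000727777607680000, c(23,2) = 4148476779335454720000, c(23,3) = 6756146673770930688000, c(23,4) = 6548684852703068697600.

1124000727777607680000, 4148476779335454720000, 6756146673770930688000, 6548684852703068697600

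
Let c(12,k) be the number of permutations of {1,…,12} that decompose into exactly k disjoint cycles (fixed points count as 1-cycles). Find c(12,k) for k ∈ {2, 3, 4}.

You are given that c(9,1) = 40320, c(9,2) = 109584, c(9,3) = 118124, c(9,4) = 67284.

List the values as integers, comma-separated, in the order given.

120543840, 150917976, 105258076

@10  (10,1):40320·9+0→362880, (10,2):109584·9+40320→1026576, (10,3):118124·9+109584→1172700, (10,4):67284·9+118124→723680
@11  (11,1):362880·10+0→3628800, (11,2):1026576·10+362880→10628640, (11,3):1172700·10+1026576→12753576, (11,4):723680·10+1172700→8409500
@12  (12,2):10628640·11+3628800→120543840, (12,3):12753576·11+10628640→150917976, (12,4):8409500·11+12753576→105258076
Read c(12,2) = 120543840, c(12,3) = 150917976, c(12,4) = 105258076.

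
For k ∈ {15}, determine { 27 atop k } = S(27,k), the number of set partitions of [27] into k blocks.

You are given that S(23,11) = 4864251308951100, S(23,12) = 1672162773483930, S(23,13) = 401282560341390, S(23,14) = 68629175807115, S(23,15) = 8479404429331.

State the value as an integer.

r24: T_24,12=12×1672162773483930+4864251308951100=24930204590758260; T_24,13=13×401282560341390+1672162773483930=6888836057922000; T_24,14=14×68629175807115+401282560341390=1362091021641000; T_24,15=15×8479404429331+68629175807115=195820242247080
r25: T_25,13=13×6888836057922000+24930204590758260=114485073343744260; T_25,14=14×1362091021641000+6888836057922000=25958110360896000; T_25,15=15×195820242247080+1362091021641000=4299394655347200
r26: T_26,14=14×25958110360896000+114485073343744260=477898618396288260; T_26,15=15×4299394655347200+25958110360896000=90449030191104000
r27: T_27,15=15×90449030191104000+477898618396288260=1834634071262848260
Read S(27,15) = 1834634071262848260.

1834634071262848260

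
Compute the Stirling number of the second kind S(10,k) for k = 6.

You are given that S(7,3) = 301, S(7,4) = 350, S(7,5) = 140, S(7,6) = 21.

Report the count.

@8  (8,4):350·4+301→1701, (8,5):140·5+350→1050, (8,6):21·6+140→266
@9  (9,5):1050·5+1701→6951, (9,6):266·6+1050→2646
@10  (10,6):2646·6+6951→22827
Read S(10,6) = 22827.

22827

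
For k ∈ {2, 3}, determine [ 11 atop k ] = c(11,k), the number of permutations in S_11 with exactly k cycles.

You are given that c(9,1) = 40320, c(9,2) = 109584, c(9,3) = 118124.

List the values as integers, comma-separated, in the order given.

[10] T[10,1]:9*40320+0=362880 · T[10,2]:9*109584+40320=1026576 · T[10,3]:9*118124+109584=1172700
[11] T[11,2]:10*1026576+362880=10628640 · T[11,3]:10*1172700+1026576=12753576
Read c(11,2) = 10628640, c(11,3) = 12753576.

10628640, 12753576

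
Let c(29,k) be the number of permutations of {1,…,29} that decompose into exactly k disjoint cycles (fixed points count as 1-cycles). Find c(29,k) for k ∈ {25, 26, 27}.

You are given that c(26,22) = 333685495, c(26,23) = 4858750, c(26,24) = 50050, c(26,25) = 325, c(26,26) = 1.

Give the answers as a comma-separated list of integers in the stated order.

843041745, 9642906, 78561

i=27: T(27,23)=333685495+26·4858750=460012995 | T(27,24)=4858750+26·50050=6160050 | T(27,25)=50050+26·325=58500 | T(27,26)=325+26·1=351 | T(27,27)=1+26·0=1
i=28: T(28,24)=460012995+27·6160050=626334345 | T(28,25)=6160050+27·58500=7739550 | T(28,26)=58500+27·351=67977 | T(28,27)=351+27·1=378
i=29: T(29,25)=626334345+28·7739550=843041745 | T(29,26)=7739550+28·67977=9642906 | T(29,27)=67977+28·378=78561
Read c(29,25) = 843041745, c(29,26) = 9642906, c(29,27) = 78561.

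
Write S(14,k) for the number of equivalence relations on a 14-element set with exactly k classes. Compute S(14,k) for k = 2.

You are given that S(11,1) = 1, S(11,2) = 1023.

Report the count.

@12  (12,1):1·1+0→1, (12,2):1023·2+1→2047
@13  (13,1):1·1+0→1, (13,2):2047·2+1→4095
@14  (14,2):4095·2+1→8191
Read S(14,2) = 8191.

8191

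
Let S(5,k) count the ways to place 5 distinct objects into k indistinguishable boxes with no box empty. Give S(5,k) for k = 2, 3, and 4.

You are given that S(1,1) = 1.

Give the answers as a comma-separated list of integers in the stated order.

[2] T[2,1]:1*1+0=1 · T[2,2]:2*0+1=1
[3] T[3,1]:1*1+0=1 · T[3,2]:2*1+1=3 · T[3,3]:3*0+1=1
[4] T[4,1]:1*1+0=1 · T[4,2]:2*3+1=7 · T[4,3]:3*1+3=6 · T[4,4]:4*0+1=1
[5] T[5,2]:2*7+1=15 · T[5,3]:3*6+7=25 · T[5,4]:4*1+6=10
Read S(5,2) = 15, S(5,3) = 25, S(5,4) = 10.

15, 25, 10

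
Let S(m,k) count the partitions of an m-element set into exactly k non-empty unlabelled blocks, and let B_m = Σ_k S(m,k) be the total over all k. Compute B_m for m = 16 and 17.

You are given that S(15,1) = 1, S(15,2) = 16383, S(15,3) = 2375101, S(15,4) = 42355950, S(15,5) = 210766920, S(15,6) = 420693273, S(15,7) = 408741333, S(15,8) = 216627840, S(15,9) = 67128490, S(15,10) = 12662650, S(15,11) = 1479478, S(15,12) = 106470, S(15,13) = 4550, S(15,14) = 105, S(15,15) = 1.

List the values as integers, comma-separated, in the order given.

10480142147, 82864869804

row 16: T[16][1]=1·1+0=1  T[16][2]=2·16383+1=32767  T[16][3]=3·2375101+16383=7141686  T[16][4]=4·42355950+2375101=171798901  T[16][5]=5·210766920+42355950=1096190550  T[16][6]=6·420693273+210766920=2734926558  T[16][7]=7·408741333+420693273=3281882604  T[16][8]=8·216627840+408741333=2141764053  T[16][9]=9·67128490+216627840=820784250  T[16][10]=10·12662650+67128490=193754990  T[16][11]=11·1479478+12662650=28936908  T[16][12]=12·106470+1479478=2757118  T[16][13]=13·4550+106470=165620  T[16][14]=14·105+4550=6020  T[16][15]=15·1+105=120  T[16][16]=16·0+1=1
row 17: T[17][1]=1·1+0=1  T[17][2]=2·32767+1=65535  T[17][3]=3·7141686+32767=21457825  T[17][4]=4·171798901+7141686=694337290  T[17][5]=5·1096190550+171798901=5652751651  T[17][6]=6·2734926558+1096190550=17505749898  T[17][7]=7·3281882604+2734926558=25708104786  T[17][8]=8·2141764053+3281882604=20415995028  T[17][9]=9·820784250+2141764053=9528822303  T[17][10]=10·193754990+820784250=2758334150  T[17][11]=11·28936908+193754990=512060978  T[17][12]=12·2757118+28936908=62022324  T[17][13]=13·165620+2757118=4910178  T[17][14]=14·6020+165620=249900  T[17][15]=15·120+6020=7820  T[17][16]=16·1+120=136  T[17][17]=17·0+1=1
B_16 = ΣS(16,k) = 1+32767+7141686+171798901+1096190550+2734926558+3281882604+2141764053+820784250+193754990+28936908+2757118+165620+6020+120+1 = 10480142147
B_17 = ΣS(17,k) = 1+65535+21457825+694337290+5652751651+17505749898+25708104786+20415995028+9528822303+2758334150+512060978+62022324+4910178+249900+7820+136+1 = 82864869804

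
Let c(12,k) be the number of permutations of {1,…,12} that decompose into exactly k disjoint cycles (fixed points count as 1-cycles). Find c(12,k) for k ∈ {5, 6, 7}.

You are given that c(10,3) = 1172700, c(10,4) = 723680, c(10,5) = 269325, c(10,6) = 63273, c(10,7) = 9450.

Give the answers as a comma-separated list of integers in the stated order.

r11: T_11,4=10×723680+1172700=8409500; T_11,5=10×269325+723680=3416930; T_11,6=10×63273+269325=902055; T_11,7=10×9450+63273=157773
r12: T_12,5=11×3416930+8409500=45995730; T_12,6=11×902055+3416930=13339535; T_12,7=11×157773+902055=2637558
Read c(12,5) = 45995730, c(12,6) = 13339535, c(12,7) = 2637558.

45995730, 13339535, 2637558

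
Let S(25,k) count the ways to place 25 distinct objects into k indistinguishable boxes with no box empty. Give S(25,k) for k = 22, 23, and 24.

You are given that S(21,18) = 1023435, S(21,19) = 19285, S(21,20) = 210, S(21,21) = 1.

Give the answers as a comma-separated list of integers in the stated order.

3200450, 40250, 300

i=22: T(22,19)=1023435+19·19285=1389850 | T(22,20)=19285+20·210=23485 | T(22,21)=210+21·1=231 | T(22,22)=1+22·0=1
i=23: T(23,20)=1389850+20·23485=1859550 | T(23,21)=23485+21·231=28336 | T(23,22)=231+22·1=253 | T(23,23)=1+23·0=1
i=24: T(24,21)=1859550+21·28336=2454606 | T(24,22)=28336+22·253=33902 | T(24,23)=253+23·1=276 | T(24,24)=1+24·0=1
i=25: T(25,22)=2454606+22·33902=3200450 | T(25,23)=33902+23·276=40250 | T(25,24)=276+24·1=300
Read S(25,22) = 3200450, S(25,23) = 40250, S(25,24) = 300.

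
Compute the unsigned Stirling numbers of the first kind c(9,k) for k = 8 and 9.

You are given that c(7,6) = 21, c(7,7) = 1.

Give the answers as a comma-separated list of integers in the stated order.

row 8: T[8][7]=7·1+21=28  T[8][8]=7·0+1=1
row 9: T[9][8]=8·1+28=36  T[9][9]=8·0+1=1
Read c(9,8) = 36, c(9,9) = 1.

36, 1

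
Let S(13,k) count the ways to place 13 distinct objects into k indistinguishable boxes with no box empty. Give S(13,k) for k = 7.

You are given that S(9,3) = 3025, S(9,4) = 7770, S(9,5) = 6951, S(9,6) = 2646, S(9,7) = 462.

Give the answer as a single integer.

i=10: T(10,4)=3025+4·7770=34105 | T(10,5)=7770+5·6951=42525 | T(10,6)=6951+6·2646=22827 | T(10,7)=2646+7·462=5880
i=11: T(11,5)=34105+5·42525=246730 | T(11,6)=42525+6·22827=179487 | T(11,7)=22827+7·5880=63987
i=12: T(12,6)=246730+6·179487=1323652 | T(12,7)=179487+7·63987=627396
i=13: T(13,7)=1323652+7·627396=5715424
Read S(13,7) = 5715424.

5715424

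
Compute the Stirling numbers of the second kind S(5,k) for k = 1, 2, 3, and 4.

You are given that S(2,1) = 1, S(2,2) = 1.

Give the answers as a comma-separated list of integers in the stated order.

1, 15, 25, 10

i=3: T(3,1)=0+1·1=1 | T(3,2)=1+2·1=3 | T(3,3)=1+3·0=1
i=4: T(4,1)=0+1·1=1 | T(4,2)=1+2·3=7 | T(4,3)=3+3·1=6 | T(4,4)=1+4·0=1
i=5: T(5,1)=0+1·1=1 | T(5,2)=1+2·7=15 | T(5,3)=7+3·6=25 | T(5,4)=6+4·1=10
Read S(5,1) = 1, S(5,2) = 15, S(5,3) = 25, S(5,4) = 10.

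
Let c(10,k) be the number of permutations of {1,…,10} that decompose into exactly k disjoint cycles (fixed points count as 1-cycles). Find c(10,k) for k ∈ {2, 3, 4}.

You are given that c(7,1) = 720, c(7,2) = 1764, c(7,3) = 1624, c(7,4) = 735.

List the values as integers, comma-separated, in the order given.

r8: T_8,1=7×720+0=5040; T_8,2=7×1764+720=13068; T_8,3=7×1624+1764=13132; T_8,4=7×735+1624=6769
r9: T_9,1=8×5040+0=40320; T_9,2=8×13068+5040=109584; T_9,3=8×13132+13068=118124; T_9,4=8×6769+13132=67284
r10: T_10,2=9×109584+40320=1026576; T_10,3=9×118124+109584=1172700; T_10,4=9×67284+118124=723680
Read c(10,2) = 1026576, c(10,3) = 1172700, c(10,4) = 723680.

1026576, 1172700, 723680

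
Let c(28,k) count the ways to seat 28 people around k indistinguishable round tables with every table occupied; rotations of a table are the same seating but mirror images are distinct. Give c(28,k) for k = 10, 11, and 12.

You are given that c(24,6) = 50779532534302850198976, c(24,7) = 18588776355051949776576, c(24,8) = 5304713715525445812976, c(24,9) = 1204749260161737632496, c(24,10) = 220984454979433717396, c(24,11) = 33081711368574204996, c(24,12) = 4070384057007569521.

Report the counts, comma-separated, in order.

195460557459107504515368560, 33819732719881270820297640, 4894196422205298253024980

r25: T_25,7=24×18588776355051949776576+50779532534302850198976=496910165055549644836800; T_25,8=24×5304713715525445812976+18588776355051949776576=145901905527662649288000; T_25,9=24×1204749260161737632496+5304713715525445812976=34218695959407148992880; T_25,10=24×220984454979433717396+1204749260161737632496=6508376179668146850000; T_25,11=24×33081711368574204996+220984454979433717396=1014945527825214637300; T_25,12=24×4070384057007569521+33081711368574204996=130770928736755873500
r26: T_26,8=25×145901905527662649288000+496910165055549644836800=4144457803247115877036800; T_26,9=25×34218695959407148992880+145901905527662649288000=1001369304512841374110000; T_26,10=25×6508376179668146850000+34218695959407148992880=196928100451110820242880; T_26,11=25×1014945527825214637300+6508376179668146850000=31882014375298512782500; T_26,12=25×130770928736755873500+1014945527825214637300=4284218746244111474800
r27: T_27,9=26×1001369304512841374110000+4144457803247115877036800=30180059720580991603896800; T_27,10=26×196928100451110820242880+1001369304512841374110000=6121499916241722700424880; T_27,11=26×31882014375298512782500+196928100451110820242880=1025860474208872152587880; T_27,12=26×4284218746244111474800+31882014375298512782500=143271701777645411127300
r28: T_28,10=27×6121499916241722700424880+30180059720580991603896800=195460557459107504515368560; T_28,11=27×1025860474208872152587880+6121499916241722700424880=33819732719881270820297640; T_28,12=27×143271701777645411127300+1025860474208872152587880=4894196422205298253024980
Read c(28,10) = 195460557459107504515368560, c(28,11) = 33819732719881270820297640, c(28,12) = 4894196422205298253024980.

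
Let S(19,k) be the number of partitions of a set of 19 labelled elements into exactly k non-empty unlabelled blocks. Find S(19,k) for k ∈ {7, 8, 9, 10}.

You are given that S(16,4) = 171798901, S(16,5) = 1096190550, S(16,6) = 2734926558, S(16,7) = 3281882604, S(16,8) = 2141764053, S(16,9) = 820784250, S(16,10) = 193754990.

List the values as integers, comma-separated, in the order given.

1492924634839, 1709751003480, 1144614626805, 477297033785

@17  (17,5):1096190550·5+171798901→5652751651, (17,6):2734926558·6+1096190550→17505749898, (17,7):3281882604·7+2734926558→25708104786, (17,8):2141764053·8+3281882604→20415995028, (17,9):820784250·9+2141764053→9528822303, (17,10):193754990·10+820784250→2758334150
@18  (18,6):17505749898·6+5652751651→110687251039, (18,7):25708104786·7+17505749898→197462483400, (18,8):20415995028·8+25708104786→189036065010, (18,9):9528822303·9+20415995028→106175395755, (18,10):2758334150·10+9528822303→37112163803
@19  (19,7):197462483400·7+110687251039→1492924634839, (19,8):189036065010·8+197462483400→1709751003480, (19,9):106175395755·9+189036065010→1144614626805, (19,10):37112163803·10+106175395755→477297033785
Read S(19,7) = 1492924634839, S(19,8) = 1709751003480, S(19,9) = 1144614626805, S(19,10) = 477297033785.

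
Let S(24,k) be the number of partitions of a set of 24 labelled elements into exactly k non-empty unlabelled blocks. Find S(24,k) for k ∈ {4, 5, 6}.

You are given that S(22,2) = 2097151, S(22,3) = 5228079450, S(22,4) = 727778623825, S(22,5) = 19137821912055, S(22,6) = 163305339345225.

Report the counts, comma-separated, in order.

row 23: T[23][3]=3·5228079450+2097151=15686335501  T[23][4]=4·727778623825+5228079450=2916342574750  T[23][5]=5·19137821912055+727778623825=96416888184100  T[23][6]=6·163305339345225+19137821912055=998969857983405
row 24: T[24][4]=4·2916342574750+15686335501=11681056634501  T[24][5]=5·96416888184100+2916342574750=485000783495250  T[24][6]=6·998969857983405+96416888184100=6090236036084530
Read S(24,4) = 11681056634501, S(24,5) = 485000783495250, S(24,6) = 6090236036084530.

11681056634501, 485000783495250, 6090236036084530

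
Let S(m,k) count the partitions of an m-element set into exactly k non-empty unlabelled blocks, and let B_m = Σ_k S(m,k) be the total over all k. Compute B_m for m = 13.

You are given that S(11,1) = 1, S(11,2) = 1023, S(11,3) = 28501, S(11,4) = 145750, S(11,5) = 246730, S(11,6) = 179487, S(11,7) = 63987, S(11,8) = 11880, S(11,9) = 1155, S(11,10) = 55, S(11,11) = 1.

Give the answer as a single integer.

r12: T_12,1=1×1+0=1; T_12,2=2×1023+1=2047; T_12,3=3×28501+1023=86526; T_12,4=4×145750+28501=611501; T_12,5=5×246730+145750=1379400; T_12,6=6×179487+246730=1323652; T_12,7=7×63987+179487=627396; T_12,8=8×11880+63987=159027; T_12,9=9×1155+11880=22275; T_12,10=10×55+1155=1705; T_12,11=11×1+55=66; T_12,12=12×0+1=1
r13: T_13,1=1×1+0=1; T_13,2=2×2047+1=4095; T_13,3=3×86526+2047=261625; T_13,4=4×611501+86526=2532530; T_13,5=5×1379400+611501=7508501; T_13,6=6×1323652+1379400=9321312; T_13,7=7×627396+1323652=5715424; T_13,8=8×159027+627396=1899612; T_13,9=9×22275+159027=359502; T_13,10=10×1705+22275=39325; T_13,11=11×66+1705=2431; T_13,12=12×1+66=78; T_13,13=13×0+1=1
B_13 = ΣS(13,k) = 1+4095+261625+2532530+7508501+9321312+5715424+1899612+359502+39325+2431+78+1 = 27644437

27644437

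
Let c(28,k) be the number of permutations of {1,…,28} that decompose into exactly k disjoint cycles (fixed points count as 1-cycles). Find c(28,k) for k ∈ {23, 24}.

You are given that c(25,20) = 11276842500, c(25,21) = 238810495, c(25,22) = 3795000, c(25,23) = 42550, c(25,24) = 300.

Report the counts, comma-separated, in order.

38343278610, 626334345

@26  (26,21):238810495·25+11276842500→17247104875, (26,22):3795000·25+238810495→333685495, (26,23):42550·25+3795000→4858750, (26,24):300·25+42550→50050
@27  (27,22):333685495·26+17247104875→25922927745, (27,23):4858750·26+333685495→460012995, (27,24):50050·26+4858750→6160050
@28  (28,23):460012995·27+25922927745→38343278610, (28,24):6160050·27+460012995→626334345
Read c(28,23) = 38343278610, c(28,24) = 626334345.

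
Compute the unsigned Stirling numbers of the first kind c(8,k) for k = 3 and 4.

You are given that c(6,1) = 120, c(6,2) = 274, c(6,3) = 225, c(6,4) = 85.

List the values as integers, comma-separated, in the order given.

13132, 6769

[7] T[7,2]:6*274+120=1764 · T[7,3]:6*225+274=1624 · T[7,4]:6*85+225=735
[8] T[8,3]:7*1624+1764=13132 · T[8,4]:7*735+1624=6769
Read c(8,3) = 13132, c(8,4) = 6769.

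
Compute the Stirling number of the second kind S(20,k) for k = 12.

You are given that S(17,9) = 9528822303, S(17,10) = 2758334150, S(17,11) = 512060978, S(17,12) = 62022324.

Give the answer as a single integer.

row 18: T[18][10]=10·2758334150+9528822303=37112163803  T[18][11]=11·512060978+2758334150=8391004908  T[18][12]=12·62022324+512060978=1256328866
row 19: T[19][11]=11·8391004908+37112163803=129413217791  T[19][12]=12·1256328866+8391004908=23466951300
row 20: T[20][12]=12·23466951300+129413217791=411016633391
Read S(20,12) = 411016633391.

411016633391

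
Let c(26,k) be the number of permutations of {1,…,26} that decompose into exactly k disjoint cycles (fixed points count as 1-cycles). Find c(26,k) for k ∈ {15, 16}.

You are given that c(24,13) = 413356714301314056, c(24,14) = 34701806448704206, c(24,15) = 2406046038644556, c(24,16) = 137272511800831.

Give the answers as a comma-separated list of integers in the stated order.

3557372853474553750, 234961569422786050

[25] T[25,14]:24*34701806448704206+413356714301314056=1246200069070215000 · T[25,15]:24*2406046038644556+34701806448704206=92446911376173550 · T[25,16]:24*137272511800831+2406046038644556=5700586321864500
[26] T[26,15]:25*92446911376173550+1246200069070215000=3557372853474553750 · T[26,16]:25*5700586321864500+92446911376173550=234961569422786050
Read c(26,15) = 3557372853474553750, c(26,16) = 234961569422786050.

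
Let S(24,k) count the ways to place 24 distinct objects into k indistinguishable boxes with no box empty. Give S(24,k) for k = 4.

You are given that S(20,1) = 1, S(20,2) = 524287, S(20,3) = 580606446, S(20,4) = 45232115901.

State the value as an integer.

11681056634501

i=21: T(21,1)=0+1·1=1 | T(21,2)=1+2·524287=1048575 | T(21,3)=524287+3·580606446=1742343625 | T(21,4)=580606446+4·45232115901=181509070050
i=22: T(22,2)=1+2·1048575=2097151 | T(22,3)=1048575+3·1742343625=5228079450 | T(22,4)=1742343625+4·181509070050=727778623825
i=23: T(23,3)=2097151+3·5228079450=15686335501 | T(23,4)=5228079450+4·727778623825=2916342574750
i=24: T(24,4)=15686335501+4·2916342574750=11681056634501
Read S(24,4) = 11681056634501.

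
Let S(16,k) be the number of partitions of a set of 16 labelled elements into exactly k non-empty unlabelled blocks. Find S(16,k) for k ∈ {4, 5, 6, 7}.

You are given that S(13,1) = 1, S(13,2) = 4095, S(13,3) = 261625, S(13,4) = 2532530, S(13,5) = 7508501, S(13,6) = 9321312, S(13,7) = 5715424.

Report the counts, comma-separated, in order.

[14] T[14,2]:2*4095+1=8191 · T[14,3]:3*261625+4095=788970 · T[14,4]:4*2532530+261625=10391745 · T[14,5]:5*7508501+2532530=40075035 · T[14,6]:6*9321312+7508501=63436373 · T[14,7]:7*5715424+9321312=49329280
[15] T[15,3]:3*788970+8191=2375101 · T[15,4]:4*10391745+788970=42355950 · T[15,5]:5*40075035+10391745=210766920 · T[15,6]:6*63436373+40075035=420693273 · T[15,7]:7*49329280+63436373=408741333
[16] T[16,4]:4*42355950+2375101=171798901 · T[16,5]:5*210766920+42355950=1096190550 · T[16,6]:6*420693273+210766920=2734926558 · T[16,7]:7*408741333+420693273=3281882604
Read S(16,4) = 171798901, S(16,5) = 1096190550, S(16,6) = 2734926558, S(16,7) = 3281882604.

171798901, 1096190550, 2734926558, 3281882604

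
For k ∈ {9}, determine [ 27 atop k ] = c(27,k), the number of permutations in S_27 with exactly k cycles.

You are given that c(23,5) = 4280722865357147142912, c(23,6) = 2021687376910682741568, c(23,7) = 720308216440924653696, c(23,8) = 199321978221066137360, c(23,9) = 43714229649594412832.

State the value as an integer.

[24] T[24,6]:23*2021687376910682741568+4280722865357147142912=50779532534302850198976 · T[24,7]:23*720308216440924653696+2021687376910682741568=18588776355051949776576 · T[24,8]:23*199321978221066137360+720308216440924653696=5304713715525445812976 · T[24,9]:23*43714229649594412832+199321978221066137360=1204749260161737632496
[25] T[25,7]:24*18588776355051949776576+50779532534302850198976=496910165055549644836800 · T[25,8]:24*5304713715525445812976+18588776355051949776576=145901905527662649288000 · T[25,9]:24*1204749260161737632496+5304713715525445812976=34218695959407148992880
[26] T[26,8]:25*145901905527662649288000+496910165055549644836800=4144457803247115877036800 · T[26,9]:25*34218695959407148992880+145901905527662649288000=1001369304512841374110000
[27] T[27,9]:26*1001369304512841374110000+4144457803247115877036800=30180059720580991603896800
Read c(27,9) = 30180059720580991603896800.

30180059720580991603896800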